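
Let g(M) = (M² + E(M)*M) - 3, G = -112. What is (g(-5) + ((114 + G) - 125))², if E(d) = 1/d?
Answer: 10000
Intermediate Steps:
g(M) = -2 + M² (g(M) = (M² + M/M) - 3 = (M² + 1) - 3 = (1 + M²) - 3 = -2 + M²)
(g(-5) + ((114 + G) - 125))² = ((-2 + (-5)²) + ((114 - 112) - 125))² = ((-2 + 25) + (2 - 125))² = (23 - 123)² = (-100)² = 10000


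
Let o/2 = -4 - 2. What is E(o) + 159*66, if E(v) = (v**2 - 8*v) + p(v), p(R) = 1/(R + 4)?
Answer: 85871/8 ≈ 10734.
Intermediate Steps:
o = -12 (o = 2*(-4 - 2) = 2*(-6) = -12)
p(R) = 1/(4 + R)
E(v) = v**2 + 1/(4 + v) - 8*v (E(v) = (v**2 - 8*v) + 1/(4 + v) = v**2 + 1/(4 + v) - 8*v)
E(o) + 159*66 = (1 - 12*(-8 - 12)*(4 - 12))/(4 - 12) + 159*66 = (1 - 12*(-20)*(-8))/(-8) + 10494 = -(1 - 1920)/8 + 10494 = -1/8*(-1919) + 10494 = 1919/8 + 10494 = 85871/8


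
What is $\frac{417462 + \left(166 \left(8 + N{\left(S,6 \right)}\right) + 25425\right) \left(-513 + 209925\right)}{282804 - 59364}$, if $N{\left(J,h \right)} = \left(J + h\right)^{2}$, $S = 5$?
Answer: $\frac{326968871}{7448} \approx 43900.0$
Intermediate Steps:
$\frac{417462 + \left(166 \left(8 + N{\left(S,6 \right)}\right) + 25425\right) \left(-513 + 209925\right)}{282804 - 59364} = \frac{417462 + \left(166 \left(8 + \left(5 + 6\right)^{2}\right) + 25425\right) \left(-513 + 209925\right)}{282804 - 59364} = \frac{417462 + \left(166 \left(8 + 11^{2}\right) + 25425\right) 209412}{223440} = \left(417462 + \left(166 \left(8 + 121\right) + 25425\right) 209412\right) \frac{1}{223440} = \left(417462 + \left(166 \cdot 129 + 25425\right) 209412\right) \frac{1}{223440} = \left(417462 + \left(21414 + 25425\right) 209412\right) \frac{1}{223440} = \left(417462 + 46839 \cdot 209412\right) \frac{1}{223440} = \left(417462 + 9808648668\right) \frac{1}{223440} = 9809066130 \cdot \frac{1}{223440} = \frac{326968871}{7448}$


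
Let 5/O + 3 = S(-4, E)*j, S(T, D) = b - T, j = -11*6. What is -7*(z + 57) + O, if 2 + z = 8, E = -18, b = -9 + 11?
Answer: -175964/399 ≈ -441.01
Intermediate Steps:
b = 2
j = -66
z = 6 (z = -2 + 8 = 6)
S(T, D) = 2 - T
O = -5/399 (O = 5/(-3 + (2 - 1*(-4))*(-66)) = 5/(-3 + (2 + 4)*(-66)) = 5/(-3 + 6*(-66)) = 5/(-3 - 396) = 5/(-399) = 5*(-1/399) = -5/399 ≈ -0.012531)
-7*(z + 57) + O = -7*(6 + 57) - 5/399 = -7*63 - 5/399 = -441 - 5/399 = -175964/399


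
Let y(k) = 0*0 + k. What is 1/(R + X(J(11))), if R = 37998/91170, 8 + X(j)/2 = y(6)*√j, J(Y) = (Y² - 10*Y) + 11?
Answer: 399775385/75042797759 + 307850700*√22/75042797759 ≈ 0.024569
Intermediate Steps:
y(k) = k (y(k) = 0 + k = k)
J(Y) = 11 + Y² - 10*Y
X(j) = -16 + 12*√j (X(j) = -16 + 2*(6*√j) = -16 + 12*√j)
R = 2111/5065 (R = 37998*(1/91170) = 2111/5065 ≈ 0.41678)
1/(R + X(J(11))) = 1/(2111/5065 + (-16 + 12*√(11 + 11² - 10*11))) = 1/(2111/5065 + (-16 + 12*√(11 + 121 - 110))) = 1/(2111/5065 + (-16 + 12*√22)) = 1/(-78929/5065 + 12*√22)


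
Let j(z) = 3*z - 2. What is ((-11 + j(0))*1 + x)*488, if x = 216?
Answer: 99064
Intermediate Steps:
j(z) = -2 + 3*z
((-11 + j(0))*1 + x)*488 = ((-11 + (-2 + 3*0))*1 + 216)*488 = ((-11 + (-2 + 0))*1 + 216)*488 = ((-11 - 2)*1 + 216)*488 = (-13*1 + 216)*488 = (-13 + 216)*488 = 203*488 = 99064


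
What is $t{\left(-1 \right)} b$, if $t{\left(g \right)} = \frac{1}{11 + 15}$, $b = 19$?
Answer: $\frac{19}{26} \approx 0.73077$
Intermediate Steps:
$t{\left(g \right)} = \frac{1}{26}$
$t{\left(-1 \right)} b = \frac{1}{26} \cdot 19 = \frac{19}{26}$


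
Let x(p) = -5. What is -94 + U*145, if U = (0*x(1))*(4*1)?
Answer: -94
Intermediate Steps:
U = 0 (U = (0*(-5))*(4*1) = 0*4 = 0)
-94 + U*145 = -94 + 0*145 = -94 + 0 = -94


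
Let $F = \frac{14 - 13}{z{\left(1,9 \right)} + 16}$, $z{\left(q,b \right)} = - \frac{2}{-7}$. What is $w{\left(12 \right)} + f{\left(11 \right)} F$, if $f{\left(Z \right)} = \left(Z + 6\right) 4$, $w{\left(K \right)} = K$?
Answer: $\frac{922}{57} \approx 16.175$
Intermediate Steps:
$f{\left(Z \right)} = 24 + 4 Z$ ($f{\left(Z \right)} = \left(6 + Z\right) 4 = 24 + 4 Z$)
$z{\left(q,b \right)} = \frac{2}{7}$ ($z{\left(q,b \right)} = \left(-2\right) \left(- \frac{1}{7}\right) = \frac{2}{7}$)
$F = \frac{7}{114}$ ($F = \frac{14 - 13}{\frac{2}{7} + 16} = 1 \frac{1}{\frac{114}{7}} = 1 \cdot \frac{7}{114} = \frac{7}{114} \approx 0.061404$)
$w{\left(12 \right)} + f{\left(11 \right)} F = 12 + \left(24 + 4 \cdot 11\right) \frac{7}{114} = 12 + \left(24 + 44\right) \frac{7}{114} = 12 + 68 \cdot \frac{7}{114} = 12 + \frac{238}{57} = \frac{922}{57}$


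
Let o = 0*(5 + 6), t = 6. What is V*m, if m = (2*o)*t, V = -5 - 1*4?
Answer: 0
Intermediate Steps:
o = 0 (o = 0*11 = 0)
V = -9 (V = -5 - 4 = -9)
m = 0 (m = (2*0)*6 = 0*6 = 0)
V*m = -9*0 = 0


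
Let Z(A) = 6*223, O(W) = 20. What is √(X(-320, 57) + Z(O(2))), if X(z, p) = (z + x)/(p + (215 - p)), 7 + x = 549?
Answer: 6*√1719355/215 ≈ 36.593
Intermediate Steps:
x = 542 (x = -7 + 549 = 542)
X(z, p) = 542/215 + z/215 (X(z, p) = (z + 542)/(p + (215 - p)) = (542 + z)/215 = (542 + z)*(1/215) = 542/215 + z/215)
Z(A) = 1338
√(X(-320, 57) + Z(O(2))) = √((542/215 + (1/215)*(-320)) + 1338) = √((542/215 - 64/43) + 1338) = √(222/215 + 1338) = √(287892/215) = 6*√1719355/215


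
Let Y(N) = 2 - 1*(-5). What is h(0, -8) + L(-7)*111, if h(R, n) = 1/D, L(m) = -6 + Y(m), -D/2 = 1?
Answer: 221/2 ≈ 110.50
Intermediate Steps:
D = -2 (D = -2*1 = -2)
Y(N) = 7 (Y(N) = 2 + 5 = 7)
L(m) = 1 (L(m) = -6 + 7 = 1)
h(R, n) = -1/2 (h(R, n) = 1/(-2) = -1/2)
h(0, -8) + L(-7)*111 = -1/2 + 1*111 = -1/2 + 111 = 221/2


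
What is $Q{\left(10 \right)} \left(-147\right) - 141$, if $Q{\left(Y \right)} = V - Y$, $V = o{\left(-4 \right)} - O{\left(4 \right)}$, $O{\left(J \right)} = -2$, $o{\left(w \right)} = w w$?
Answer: $-1317$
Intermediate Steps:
$o{\left(w \right)} = w^{2}$
$V = 18$ ($V = \left(-4\right)^{2} - -2 = 16 + 2 = 18$)
$Q{\left(Y \right)} = 18 - Y$
$Q{\left(10 \right)} \left(-147\right) - 141 = \left(18 - 10\right) \left(-147\right) - 141 = 8 \left(-147\right) - 141 = -1176 - 141 = -1317$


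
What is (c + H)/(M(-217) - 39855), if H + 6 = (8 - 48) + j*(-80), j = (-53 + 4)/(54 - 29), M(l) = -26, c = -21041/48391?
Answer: -26703409/9649407355 ≈ -0.0027674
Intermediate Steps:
c = -21041/48391 (c = -21041*1/48391 = -21041/48391 ≈ -0.43481)
j = -49/25 ≈ -1.9600
H = 554/5 (H = -6 + ((8 - 48) - 49/25*(-80)) = -6 + (-40 + 784/5) = -6 + 584/5 = 554/5 ≈ 110.80)
(c + H)/(M(-217) - 39855) = (-21041/48391 + 554/5)/(-26 - 39855) = (26703409/241955)/(-39881) = (26703409/241955)*(-1/39881) = -26703409/9649407355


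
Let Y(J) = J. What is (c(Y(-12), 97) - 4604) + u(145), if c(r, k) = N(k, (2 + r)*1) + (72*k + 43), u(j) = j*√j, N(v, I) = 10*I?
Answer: 2323 + 145*√145 ≈ 4069.0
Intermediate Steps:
u(j) = j^(3/2)
c(r, k) = 63 + 10*r + 72*k (c(r, k) = 10*((2 + r)*1) + (72*k + 43) = 10*(2 + r) + (43 + 72*k) = (20 + 10*r) + (43 + 72*k) = 63 + 10*r + 72*k)
(c(Y(-12), 97) - 4604) + u(145) = ((63 + 10*(-12) + 72*97) - 4604) + 145^(3/2) = ((63 - 120 + 6984) - 4604) + 145*√145 = (6927 - 4604) + 145*√145 = 2323 + 145*√145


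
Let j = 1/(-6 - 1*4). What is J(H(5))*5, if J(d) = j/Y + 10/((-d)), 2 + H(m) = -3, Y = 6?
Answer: 119/12 ≈ 9.9167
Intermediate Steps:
H(m) = -5 (H(m) = -2 - 3 = -5)
j = -1/10 (j = 1/(-6 - 4) = 1/(-10) = -1/10 ≈ -0.10000)
J(d) = -1/60 - 10/d (J(d) = -1/10/6 + 10/((-d)) = -1/10*1/6 + 10*(-1/d) = -1/60 - 10/d)
J(H(5))*5 = ((1/60)*(-600 - 1*(-5))/(-5))*5 = ((1/60)*(-1/5)*(-600 + 5))*5 = ((1/60)*(-1/5)*(-595))*5 = (119/60)*5 = 119/12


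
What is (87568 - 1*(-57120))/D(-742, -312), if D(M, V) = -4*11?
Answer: -36172/11 ≈ -3288.4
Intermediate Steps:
D(M, V) = -44
(87568 - 1*(-57120))/D(-742, -312) = (87568 - 1*(-57120))/(-44) = (87568 + 57120)*(-1/44) = 144688*(-1/44) = -36172/11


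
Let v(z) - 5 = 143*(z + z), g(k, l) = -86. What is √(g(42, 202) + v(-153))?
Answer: 3*I*√4871 ≈ 209.38*I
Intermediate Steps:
v(z) = 5 + 286*z (v(z) = 5 + 143*(z + z) = 5 + 143*(2*z) = 5 + 286*z)
√(g(42, 202) + v(-153)) = √(-86 + (5 + 286*(-153))) = √(-86 + (5 - 43758)) = √(-86 - 43753) = √(-43839) = 3*I*√4871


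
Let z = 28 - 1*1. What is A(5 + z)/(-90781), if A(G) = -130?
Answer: 130/90781 ≈ 0.0014320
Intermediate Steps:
z = 27 (z = 28 - 1 = 27)
A(5 + z)/(-90781) = -130/(-90781) = -130*(-1/90781) = 130/90781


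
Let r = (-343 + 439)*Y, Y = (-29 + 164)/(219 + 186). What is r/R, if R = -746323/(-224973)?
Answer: 7199136/746323 ≈ 9.6461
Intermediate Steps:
Y = 1/3 (Y = 135/405 = 135*(1/405) = 1/3 ≈ 0.33333)
R = 746323/224973 (R = -746323*(-1/224973) = 746323/224973 ≈ 3.3174)
r = 32 (r = (-343 + 439)*(1/3) = 96*(1/3) = 32)
r/R = 32/(746323/224973) = 32*(224973/746323) = 7199136/746323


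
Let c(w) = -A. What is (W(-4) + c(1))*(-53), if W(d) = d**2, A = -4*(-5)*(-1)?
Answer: -1908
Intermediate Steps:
A = -20 (A = 20*(-1) = -20)
c(w) = 20 (c(w) = -1*(-20) = 20)
(W(-4) + c(1))*(-53) = ((-4)**2 + 20)*(-53) = (16 + 20)*(-53) = 36*(-53) = -1908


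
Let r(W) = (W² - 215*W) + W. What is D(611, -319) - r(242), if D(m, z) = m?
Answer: -6165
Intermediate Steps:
r(W) = W² - 214*W
D(611, -319) - r(242) = 611 - 242*(-214 + 242) = 611 - 242*28 = 611 - 1*6776 = 611 - 6776 = -6165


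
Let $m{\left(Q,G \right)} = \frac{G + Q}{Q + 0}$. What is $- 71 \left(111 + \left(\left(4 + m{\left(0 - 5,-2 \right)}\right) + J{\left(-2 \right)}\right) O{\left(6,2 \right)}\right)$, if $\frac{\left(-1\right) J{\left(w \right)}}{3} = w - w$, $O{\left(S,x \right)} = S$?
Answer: $- \frac{50907}{5} \approx -10181.0$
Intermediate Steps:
$m{\left(Q,G \right)} = \frac{G + Q}{Q}$
$J{\left(w \right)} = 0$ ($J{\left(w \right)} = - 3 \left(w - w\right) = \left(-3\right) 0 = 0$)
$- 71 \left(111 + \left(\left(4 + m{\left(0 - 5,-2 \right)}\right) + J{\left(-2 \right)}\right) O{\left(6,2 \right)}\right) = - 71 \left(111 + \left(\left(4 + \frac{-2 + \left(0 - 5\right)}{0 - 5}\right) + 0\right) 6\right) = - 71 \left(111 + \left(\left(4 + \frac{-2 - 5}{-5}\right) + 0\right) 6\right) = - 71 \left(111 + \left(\left(4 - - \frac{7}{5}\right) + 0\right) 6\right) = - 71 \left(111 + \left(\left(4 + \frac{7}{5}\right) + 0\right) 6\right) = - 71 \left(111 + \left(\frac{27}{5} + 0\right) 6\right) = - 71 \left(111 + \frac{27}{5} \cdot 6\right) = - 71 \left(111 + \frac{162}{5}\right) = \left(-71\right) \frac{717}{5} = - \frac{50907}{5}$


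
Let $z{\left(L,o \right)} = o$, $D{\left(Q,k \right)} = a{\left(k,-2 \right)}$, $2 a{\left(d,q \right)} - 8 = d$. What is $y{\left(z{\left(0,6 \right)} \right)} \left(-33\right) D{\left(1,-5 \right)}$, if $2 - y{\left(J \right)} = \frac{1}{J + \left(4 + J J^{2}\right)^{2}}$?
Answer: $- \frac{9584289}{96812} \approx -98.999$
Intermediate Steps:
$a{\left(d,q \right)} = 4 + \frac{d}{2}$
$D{\left(Q,k \right)} = 4 + \frac{k}{2}$
$y{\left(J \right)} = 2 - \frac{1}{J + \left(4 + J^{3}\right)^{2}}$ ($y{\left(J \right)} = 2 - \frac{1}{J + \left(4 + J J^{2}\right)^{2}} = 2 - \frac{1}{J + \left(4 + J^{3}\right)^{2}}$)
$y{\left(z{\left(0,6 \right)} \right)} \left(-33\right) D{\left(1,-5 \right)} = \frac{-1 + 2 \cdot 6 + 2 \left(4 + 6^{3}\right)^{2}}{6 + \left(4 + 6^{3}\right)^{2}} \left(-33\right) \left(4 + \frac{1}{2} \left(-5\right)\right) = \frac{-1 + 12 + 2 \left(4 + 216\right)^{2}}{6 + \left(4 + 216\right)^{2}} \left(-33\right) \left(4 - \frac{5}{2}\right) = \frac{-1 + 12 + 2 \cdot 220^{2}}{6 + 220^{2}} \left(-33\right) \frac{3}{2} = \frac{-1 + 12 + 2 \cdot 48400}{6 + 48400} \left(-33\right) \frac{3}{2} = \frac{-1 + 12 + 96800}{48406} \left(-33\right) \frac{3}{2} = \frac{1}{48406} \cdot 96811 \left(-33\right) \frac{3}{2} = \frac{96811}{48406} \left(-33\right) \frac{3}{2} = \left(- \frac{3194763}{48406}\right) \frac{3}{2} = - \frac{9584289}{96812}$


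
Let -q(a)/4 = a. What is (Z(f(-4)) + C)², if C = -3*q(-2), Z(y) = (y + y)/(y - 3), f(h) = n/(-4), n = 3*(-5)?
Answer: 196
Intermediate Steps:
q(a) = -4*a
n = -15
f(h) = 15/4 (f(h) = -15/(-4) = -15*(-¼) = 15/4)
Z(y) = 2*y/(-3 + y) (Z(y) = (2*y)/(-3 + y) = 2*y/(-3 + y))
C = -24 (C = -(-12)*(-2) = -3*8 = -24)
(Z(f(-4)) + C)² = (2*(15/4)/(-3 + 15/4) - 24)² = (2*(15/4)/(¾) - 24)² = (2*(15/4)*(4/3) - 24)² = (10 - 24)² = (-14)² = 196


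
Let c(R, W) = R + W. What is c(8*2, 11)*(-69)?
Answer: -1863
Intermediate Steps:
c(8*2, 11)*(-69) = (8*2 + 11)*(-69) = (16 + 11)*(-69) = 27*(-69) = -1863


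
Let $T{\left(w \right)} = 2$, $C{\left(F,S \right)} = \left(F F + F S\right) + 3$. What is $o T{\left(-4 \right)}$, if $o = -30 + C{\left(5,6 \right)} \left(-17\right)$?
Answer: $-2032$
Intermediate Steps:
$C{\left(F,S \right)} = 3 + F^{2} + F S$ ($C{\left(F,S \right)} = \left(F^{2} + F S\right) + 3 = 3 + F^{2} + F S$)
$o = -1016$ ($o = -30 + \left(3 + 5^{2} + 5 \cdot 6\right) \left(-17\right) = -30 + \left(3 + 25 + 30\right) \left(-17\right) = -30 + 58 \left(-17\right) = -30 - 986 = -1016$)
$o T{\left(-4 \right)} = \left(-1016\right) 2 = -2032$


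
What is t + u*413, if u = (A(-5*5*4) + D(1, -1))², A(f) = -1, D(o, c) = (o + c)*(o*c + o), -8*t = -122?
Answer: 1713/4 ≈ 428.25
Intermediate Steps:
t = 61/4 (t = -⅛*(-122) = 61/4 ≈ 15.250)
D(o, c) = (c + o)*(o + c*o) (D(o, c) = (c + o)*(c*o + o) = (c + o)*(o + c*o))
u = 1 (u = (-1 + 1*(-1 + 1 + (-1)² - 1*1))² = (-1 + 1*(-1 + 1 + 1 - 1))² = (-1 + 1*0)² = (-1 + 0)² = (-1)² = 1)
t + u*413 = 61/4 + 1*413 = 61/4 + 413 = 1713/4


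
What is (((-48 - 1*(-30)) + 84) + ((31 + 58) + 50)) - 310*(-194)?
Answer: 60345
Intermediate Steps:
(((-48 - 1*(-30)) + 84) + ((31 + 58) + 50)) - 310*(-194) = (((-48 + 30) + 84) + (89 + 50)) + 60140 = ((-18 + 84) + 139) + 60140 = (66 + 139) + 60140 = 205 + 60140 = 60345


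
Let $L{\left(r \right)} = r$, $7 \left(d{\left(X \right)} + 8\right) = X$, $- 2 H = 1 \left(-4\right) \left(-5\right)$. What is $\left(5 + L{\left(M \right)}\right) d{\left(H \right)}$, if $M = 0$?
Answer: $- \frac{330}{7} \approx -47.143$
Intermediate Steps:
$H = -10$ ($H = - \frac{1 \left(-4\right) \left(-5\right)}{2} = - \frac{\left(-4\right) \left(-5\right)}{2} = \left(- \frac{1}{2}\right) 20 = -10$)
$d{\left(X \right)} = -8 + \frac{X}{7}$
$\left(5 + L{\left(M \right)}\right) d{\left(H \right)} = \left(5 + 0\right) \left(-8 + \frac{1}{7} \left(-10\right)\right) = 5 \left(-8 - \frac{10}{7}\right) = 5 \left(- \frac{66}{7}\right) = - \frac{330}{7}$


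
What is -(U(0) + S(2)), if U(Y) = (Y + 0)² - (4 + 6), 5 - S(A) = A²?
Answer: 9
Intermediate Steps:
S(A) = 5 - A²
U(Y) = -10 + Y² (U(Y) = Y² - 1*10 = Y² - 10 = -10 + Y²)
-(U(0) + S(2)) = -((-10 + 0²) + (5 - 1*2²)) = -((-10 + 0) + (5 - 1*4)) = -(-10 + (5 - 4)) = -(-10 + 1) = -1*(-9) = 9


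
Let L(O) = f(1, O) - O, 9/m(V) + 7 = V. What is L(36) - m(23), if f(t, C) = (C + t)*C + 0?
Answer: 20727/16 ≈ 1295.4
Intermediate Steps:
m(V) = 9/(-7 + V)
f(t, C) = C*(C + t) (f(t, C) = C*(C + t) + 0 = C*(C + t))
L(O) = -O + O*(1 + O) (L(O) = O*(O + 1) - O = O*(1 + O) - O = -O + O*(1 + O))
L(36) - m(23) = 36² - 9/(-7 + 23) = 1296 - 9/16 = 20727/16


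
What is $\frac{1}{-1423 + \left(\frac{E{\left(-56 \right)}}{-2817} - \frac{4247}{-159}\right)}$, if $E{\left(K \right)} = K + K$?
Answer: $- \frac{149301}{208461454} \approx -0.0007162$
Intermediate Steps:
$E{\left(K \right)} = 2 K$
$\frac{1}{-1423 + \left(\frac{E{\left(-56 \right)}}{-2817} - \frac{4247}{-159}\right)} = \frac{1}{-1423 + \left(\frac{2 \left(-56\right)}{-2817} - \frac{4247}{-159}\right)} = \frac{1}{-1423 - - \frac{3993869}{149301}} = \frac{1}{-1423 + \left(\frac{112}{2817} + \frac{4247}{159}\right)} = \frac{1}{-1423 + \frac{3993869}{149301}} = \frac{1}{- \frac{208461454}{149301}} = - \frac{149301}{208461454}$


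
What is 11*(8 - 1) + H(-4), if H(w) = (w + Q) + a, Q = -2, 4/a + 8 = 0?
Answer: 141/2 ≈ 70.500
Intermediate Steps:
a = -1/2 (a = 4/(-8 + 0) = 4/(-8) = 4*(-1/8) = -1/2 ≈ -0.50000)
H(w) = -5/2 + w (H(w) = (w - 2) - 1/2 = (-2 + w) - 1/2 = -5/2 + w)
11*(8 - 1) + H(-4) = 11*(8 - 1) + (-5/2 - 4) = 11*7 - 13/2 = 77 - 13/2 = 141/2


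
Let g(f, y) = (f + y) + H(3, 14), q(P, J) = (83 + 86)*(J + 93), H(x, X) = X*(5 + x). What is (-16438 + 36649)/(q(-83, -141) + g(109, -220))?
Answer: -20211/8111 ≈ -2.4918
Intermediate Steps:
q(P, J) = 15717 + 169*J (q(P, J) = 169*(93 + J) = 15717 + 169*J)
g(f, y) = 112 + f + y (g(f, y) = (f + y) + 14*(5 + 3) = (f + y) + 14*8 = (f + y) + 112 = 112 + f + y)
(-16438 + 36649)/(q(-83, -141) + g(109, -220)) = (-16438 + 36649)/((15717 + 169*(-141)) + (112 + 109 - 220)) = 20211/((15717 - 23829) + 1) = 20211/(-8112 + 1) = 20211/(-8111) = 20211*(-1/8111) = -20211/8111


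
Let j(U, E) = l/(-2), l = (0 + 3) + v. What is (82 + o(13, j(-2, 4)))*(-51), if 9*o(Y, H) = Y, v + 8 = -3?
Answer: -12767/3 ≈ -4255.7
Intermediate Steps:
v = -11 (v = -8 - 3 = -11)
l = -8 (l = (0 + 3) - 11 = 3 - 11 = -8)
j(U, E) = 4 (j(U, E) = -8/(-2) = -8*(-1/2) = 4)
o(Y, H) = Y/9
(82 + o(13, j(-2, 4)))*(-51) = (82 + (1/9)*13)*(-51) = (82 + 13/9)*(-51) = (751/9)*(-51) = -12767/3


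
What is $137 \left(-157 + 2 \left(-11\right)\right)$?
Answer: $-24523$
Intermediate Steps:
$137 \left(-157 + 2 \left(-11\right)\right) = 137 \left(-157 - 22\right) = 137 \left(-179\right) = -24523$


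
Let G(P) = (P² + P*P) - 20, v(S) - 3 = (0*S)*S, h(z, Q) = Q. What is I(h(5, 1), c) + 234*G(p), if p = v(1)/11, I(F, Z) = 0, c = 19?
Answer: -562068/121 ≈ -4645.2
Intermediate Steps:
v(S) = 3 (v(S) = 3 + (0*S)*S = 3 + 0*S = 3 + 0 = 3)
p = 3/11 ≈ 0.27273
G(P) = -20 + 2*P² (G(P) = (P² + P²) - 20 = 2*P² - 20 = -20 + 2*P²)
I(h(5, 1), c) + 234*G(p) = 0 + 234*(-20 + 2*(3/11)²) = 0 + 234*(-20 + 2*(9/121)) = 0 + 234*(-20 + 18/121) = 0 + 234*(-2402/121) = 0 - 562068/121 = -562068/121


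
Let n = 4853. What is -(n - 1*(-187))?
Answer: -5040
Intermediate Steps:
-(n - 1*(-187)) = -(4853 - 1*(-187)) = -(4853 + 187) = -1*5040 = -5040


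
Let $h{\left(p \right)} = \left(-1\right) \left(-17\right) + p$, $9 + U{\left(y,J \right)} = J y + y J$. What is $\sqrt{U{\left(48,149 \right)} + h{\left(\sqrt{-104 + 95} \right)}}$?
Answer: $\sqrt{14312 + 3 i} \approx 119.63 + 0.013 i$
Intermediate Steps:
$U{\left(y,J \right)} = -9 + 2 J y$ ($U{\left(y,J \right)} = -9 + \left(J y + y J\right) = -9 + \left(J y + J y\right) = -9 + 2 J y$)
$h{\left(p \right)} = 17 + p$
$\sqrt{U{\left(48,149 \right)} + h{\left(\sqrt{-104 + 95} \right)}} = \sqrt{\left(-9 + 2 \cdot 149 \cdot 48\right) + \left(17 + \sqrt{-104 + 95}\right)} = \sqrt{\left(-9 + 14304\right) + \left(17 + \sqrt{-9}\right)} = \sqrt{14295 + \left(17 + 3 i\right)} = \sqrt{14312 + 3 i}$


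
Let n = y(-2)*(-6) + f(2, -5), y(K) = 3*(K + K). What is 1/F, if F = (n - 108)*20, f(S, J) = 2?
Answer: -1/680 ≈ -0.0014706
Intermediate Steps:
y(K) = 6*K (y(K) = 3*(2*K) = 6*K)
n = 74 (n = (6*(-2))*(-6) + 2 = -12*(-6) + 2 = 72 + 2 = 74)
F = -680 (F = (74 - 108)*20 = -34*20 = -680)
1/F = 1/(-680) = -1/680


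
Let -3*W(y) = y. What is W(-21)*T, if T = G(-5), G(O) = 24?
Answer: 168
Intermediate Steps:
W(y) = -y/3
T = 24
W(-21)*T = -⅓*(-21)*24 = 7*24 = 168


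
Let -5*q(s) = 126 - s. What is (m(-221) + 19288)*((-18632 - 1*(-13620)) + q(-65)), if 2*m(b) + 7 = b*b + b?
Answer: -2201609439/10 ≈ -2.2016e+8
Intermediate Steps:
q(s) = -126/5 + s/5 (q(s) = -(126 - s)/5 = -126/5 + s/5)
m(b) = -7/2 + b/2 + b²/2 (m(b) = -7/2 + (b*b + b)/2 = -7/2 + (b² + b)/2 = -7/2 + (b + b²)/2 = -7/2 + (b/2 + b²/2) = -7/2 + b/2 + b²/2)
(m(-221) + 19288)*((-18632 - 1*(-13620)) + q(-65)) = ((-7/2 + (½)*(-221) + (½)*(-221)²) + 19288)*((-18632 - 1*(-13620)) + (-126/5 + (⅕)*(-65))) = ((-7/2 - 221/2 + (½)*48841) + 19288)*((-18632 + 13620) + (-126/5 - 13)) = ((-7/2 - 221/2 + 48841/2) + 19288)*(-5012 - 191/5) = (48613/2 + 19288)*(-25251/5) = (87189/2)*(-25251/5) = -2201609439/10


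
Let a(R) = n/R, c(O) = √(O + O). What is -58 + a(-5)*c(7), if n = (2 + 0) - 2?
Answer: -58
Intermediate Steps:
c(O) = √2*√O (c(O) = √(2*O) = √2*√O)
n = 0 (n = 2 - 2 = 0)
a(R) = 0 (a(R) = 0/R = 0)
-58 + a(-5)*c(7) = -58 + 0*(√2*√7) = -58 + 0*√14 = -58 + 0 = -58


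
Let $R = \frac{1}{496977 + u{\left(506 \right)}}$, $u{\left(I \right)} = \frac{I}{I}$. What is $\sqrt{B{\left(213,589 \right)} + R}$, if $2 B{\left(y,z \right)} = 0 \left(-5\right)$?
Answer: $\frac{\sqrt{496978}}{496978} \approx 0.0014185$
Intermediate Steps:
$B{\left(y,z \right)} = 0$ ($B{\left(y,z \right)} = \frac{0 \left(-5\right)}{2} = \frac{1}{2} \cdot 0 = 0$)
$u{\left(I \right)} = 1$
$R = \frac{1}{496978}$ ($R = \frac{1}{496977 + 1} = \frac{1}{496978} \approx 2.0122 \cdot 10^{-6}$)
$\sqrt{B{\left(213,589 \right)} + R} = \sqrt{0 + \frac{1}{496978}} = \sqrt{\frac{1}{496978}} = \frac{\sqrt{496978}}{496978}$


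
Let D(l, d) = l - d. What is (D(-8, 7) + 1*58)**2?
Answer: 1849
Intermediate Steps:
(D(-8, 7) + 1*58)**2 = ((-8 - 1*7) + 1*58)**2 = ((-8 - 7) + 58)**2 = (-15 + 58)**2 = 43**2 = 1849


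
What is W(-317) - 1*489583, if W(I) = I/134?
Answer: -65604439/134 ≈ -4.8959e+5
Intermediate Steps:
W(I) = I/134 (W(I) = I*(1/134) = I/134)
W(-317) - 1*489583 = (1/134)*(-317) - 1*489583 = -317/134 - 489583 = -65604439/134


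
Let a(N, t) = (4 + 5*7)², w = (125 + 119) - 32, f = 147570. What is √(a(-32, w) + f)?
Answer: √149091 ≈ 386.12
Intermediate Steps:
w = 212 (w = 244 - 32 = 212)
a(N, t) = 1521 (a(N, t) = (4 + 35)² = 39² = 1521)
√(a(-32, w) + f) = √(1521 + 147570) = √149091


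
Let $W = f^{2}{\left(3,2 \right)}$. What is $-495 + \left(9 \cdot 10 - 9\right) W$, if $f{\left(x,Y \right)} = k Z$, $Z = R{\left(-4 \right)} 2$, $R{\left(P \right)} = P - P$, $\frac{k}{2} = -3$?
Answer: $-495$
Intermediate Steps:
$k = -6$ ($k = 2 \left(-3\right) = -6$)
$R{\left(P \right)} = 0$
$Z = 0$ ($Z = 0 \cdot 2 = 0$)
$f{\left(x,Y \right)} = 0$ ($f{\left(x,Y \right)} = \left(-6\right) 0 = 0$)
$W = 0$ ($W = 0^{2} = 0$)
$-495 + \left(9 \cdot 10 - 9\right) W = -495 + \left(9 \cdot 10 - 9\right) 0 = -495 + \left(90 - 9\right) 0 = -495 + 81 \cdot 0 = -495 + 0 = -495$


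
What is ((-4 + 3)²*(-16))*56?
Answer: -896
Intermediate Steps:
((-4 + 3)²*(-16))*56 = ((-1)²*(-16))*56 = (1*(-16))*56 = -16*56 = -896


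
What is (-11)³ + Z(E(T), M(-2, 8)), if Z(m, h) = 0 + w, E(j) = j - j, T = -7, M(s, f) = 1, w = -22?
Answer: -1353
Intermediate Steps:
E(j) = 0
Z(m, h) = -22 (Z(m, h) = 0 - 22 = -22)
(-11)³ + Z(E(T), M(-2, 8)) = (-11)³ - 22 = -1331 - 22 = -1353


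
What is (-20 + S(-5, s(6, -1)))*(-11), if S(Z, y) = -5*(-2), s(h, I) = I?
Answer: 110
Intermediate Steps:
S(Z, y) = 10
(-20 + S(-5, s(6, -1)))*(-11) = (-20 + 10)*(-11) = -10*(-11) = 110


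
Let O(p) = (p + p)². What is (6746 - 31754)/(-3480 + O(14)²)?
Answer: -3126/76397 ≈ -0.040918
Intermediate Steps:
O(p) = 4*p² (O(p) = (2*p)² = 4*p²)
(6746 - 31754)/(-3480 + O(14)²) = (6746 - 31754)/(-3480 + (4*14²)²) = -25008/(-3480 + (4*196)²) = -25008/(-3480 + 784²) = -25008/(-3480 + 614656) = -25008/611176 = -25008*1/611176 = -3126/76397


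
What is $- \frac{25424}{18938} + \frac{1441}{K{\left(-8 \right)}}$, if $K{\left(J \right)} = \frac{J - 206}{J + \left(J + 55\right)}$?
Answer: $- \frac{534868699}{2026366} \approx -263.95$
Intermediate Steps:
$K{\left(J \right)} = \frac{-206 + J}{55 + 2 J}$ ($K{\left(J \right)} = \frac{-206 + J}{J + \left(55 + J\right)} = \frac{-206 + J}{55 + 2 J}$)
$- \frac{25424}{18938} + \frac{1441}{K{\left(-8 \right)}} = - \frac{25424}{18938} + \frac{1441}{\frac{1}{55 + 2 \left(-8\right)} \left(-206 - 8\right)} = \left(-25424\right) \frac{1}{18938} + \frac{1441}{\frac{1}{55 - 16} \left(-214\right)} = - \frac{12712}{9469} + \frac{1441}{\frac{1}{39} \left(-214\right)} = - \frac{12712}{9469} + \frac{1441}{- \frac{214}{39}} = - \frac{12712}{9469} + 1441 \left(- \frac{39}{214}\right) = - \frac{12712}{9469} - \frac{56199}{214} = - \frac{534868699}{2026366}$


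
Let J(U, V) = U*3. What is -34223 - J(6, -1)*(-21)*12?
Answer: -29687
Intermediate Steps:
J(U, V) = 3*U
-34223 - J(6, -1)*(-21)*12 = -34223 - (3*6)*(-21)*12 = -34223 - 18*(-21)*12 = -34223 - (-378)*12 = -34223 - 1*(-4536) = -34223 + 4536 = -29687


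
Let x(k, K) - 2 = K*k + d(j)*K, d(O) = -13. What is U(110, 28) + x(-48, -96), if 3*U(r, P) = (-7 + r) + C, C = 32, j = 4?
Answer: 5903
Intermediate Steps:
U(r, P) = 25/3 + r/3 (U(r, P) = ((-7 + r) + 32)/3 = (25 + r)/3 = 25/3 + r/3)
x(k, K) = 2 - 13*K + K*k (x(k, K) = 2 + (K*k - 13*K) = 2 + (-13*K + K*k) = 2 - 13*K + K*k)
U(110, 28) + x(-48, -96) = (25/3 + (⅓)*110) + (2 - 13*(-96) - 96*(-48)) = (25/3 + 110/3) + (2 + 1248 + 4608) = 45 + 5858 = 5903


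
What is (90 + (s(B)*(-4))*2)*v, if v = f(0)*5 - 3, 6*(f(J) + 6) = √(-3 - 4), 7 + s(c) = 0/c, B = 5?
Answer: -4818 + 365*I*√7/3 ≈ -4818.0 + 321.9*I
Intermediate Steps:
s(c) = -7 (s(c) = -7 + 0/c = -7 + 0 = -7)
f(J) = -6 + I*√7/6 (f(J) = -6 + √(-3 - 4)/6 = -6 + √(-7)/6 = -6 + (I*√7)/6 = -6 + I*√7/6)
v = -33 + 5*I*√7/6 (v = (-6 + I*√7/6)*5 - 3 = (-30 + 5*I*√7/6) - 3 = -33 + 5*I*√7/6 ≈ -33.0 + 2.2048*I)
(90 + (s(B)*(-4))*2)*v = (90 - 7*(-4)*2)*(-33 + 5*I*√7/6) = (90 + 28*2)*(-33 + 5*I*√7/6) = (90 + 56)*(-33 + 5*I*√7/6) = 146*(-33 + 5*I*√7/6) = -4818 + 365*I*√7/3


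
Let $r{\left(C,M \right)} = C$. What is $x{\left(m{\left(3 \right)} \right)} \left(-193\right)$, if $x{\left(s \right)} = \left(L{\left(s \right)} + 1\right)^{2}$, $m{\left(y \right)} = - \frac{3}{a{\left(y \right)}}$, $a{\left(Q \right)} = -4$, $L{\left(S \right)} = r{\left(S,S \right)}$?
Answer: $- \frac{9457}{16} \approx -591.06$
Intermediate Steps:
$L{\left(S \right)} = S$
$m{\left(y \right)} = \frac{3}{4}$ ($m{\left(y \right)} = - \frac{3}{-4} = \left(-3\right) \left(- \frac{1}{4}\right) = \frac{3}{4}$)
$x{\left(s \right)} = \left(1 + s\right)^{2}$ ($x{\left(s \right)} = \left(s + 1\right)^{2} = \left(1 + s\right)^{2}$)
$x{\left(m{\left(3 \right)} \right)} \left(-193\right) = \left(1 + \frac{3}{4}\right)^{2} \left(-193\right) = \left(\frac{7}{4}\right)^{2} \left(-193\right) = \frac{49}{16} \left(-193\right) = - \frac{9457}{16}$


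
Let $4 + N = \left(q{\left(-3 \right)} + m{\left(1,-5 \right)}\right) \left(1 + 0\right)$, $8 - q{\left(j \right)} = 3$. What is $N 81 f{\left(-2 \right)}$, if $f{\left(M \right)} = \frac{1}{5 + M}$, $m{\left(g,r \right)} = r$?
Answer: $-108$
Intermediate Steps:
$q{\left(j \right)} = 5$ ($q{\left(j \right)} = 8 - 3 = 5$)
$N = -4$ ($N = -4 + \left(5 - 5\right) \left(1 + 0\right) = -4 + 0 \cdot 1 = -4 + 0 = -4$)
$N 81 f{\left(-2 \right)} = \frac{\left(-4\right) 81}{5 - 2} = - \frac{324}{3} = \left(-324\right) \frac{1}{3} = -108$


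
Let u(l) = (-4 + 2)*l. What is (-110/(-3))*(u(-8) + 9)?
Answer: 2750/3 ≈ 916.67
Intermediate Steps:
u(l) = -2*l
(-110/(-3))*(u(-8) + 9) = (-110/(-3))*(-2*(-8) + 9) = (-110*(-⅓))*(16 + 9) = (110/3)*25 = 2750/3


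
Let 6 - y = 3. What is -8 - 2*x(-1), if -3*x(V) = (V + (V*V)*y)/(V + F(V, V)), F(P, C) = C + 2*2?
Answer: -22/3 ≈ -7.3333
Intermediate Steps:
y = 3 (y = 6 - 1*3 = 6 - 3 = 3)
F(P, C) = 4 + C (F(P, C) = C + 4 = 4 + C)
x(V) = -(V + 3*V²)/(3*(4 + 2*V)) (x(V) = -(V + (V*V)*3)/(3*(V + (4 + V))) = -(V + V²*3)/(3*(4 + 2*V)) = -(V + 3*V²)/(3*(4 + 2*V)))
-8 - 2*x(-1) = -8 - (-2)*(-1)*(1 + 3*(-1))/(12 + 6*(-1)) = -8 - (-2)*(-1)*(1 - 3)/(12 - 6) = -8 - (-2)*(-1)*(-2)/6 = -8 - 2*(-⅓) = -8 + ⅔ = -22/3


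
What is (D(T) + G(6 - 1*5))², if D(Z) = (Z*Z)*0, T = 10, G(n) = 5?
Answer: 25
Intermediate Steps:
D(Z) = 0 (D(Z) = Z²*0 = 0)
(D(T) + G(6 - 1*5))² = (0 + 5)² = 5² = 25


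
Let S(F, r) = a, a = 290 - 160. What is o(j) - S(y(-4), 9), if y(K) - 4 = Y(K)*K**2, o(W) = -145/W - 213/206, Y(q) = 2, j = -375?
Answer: -2018501/15450 ≈ -130.65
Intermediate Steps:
o(W) = -213/206 - 145/W (o(W) = -145/W - 213*1/206 = -145/W - 213/206 = -213/206 - 145/W)
y(K) = 4 + 2*K**2
a = 130
S(F, r) = 130
o(j) - S(y(-4), 9) = (-213/206 - 145/(-375)) - 1*130 = (-213/206 - 145*(-1/375)) - 130 = (-213/206 + 29/75) - 130 = -10001/15450 - 130 = -2018501/15450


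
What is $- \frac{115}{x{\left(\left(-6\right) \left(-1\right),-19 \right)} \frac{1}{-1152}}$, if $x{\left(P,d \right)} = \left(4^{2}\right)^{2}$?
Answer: $\frac{1035}{2} \approx 517.5$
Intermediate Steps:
$x{\left(P,d \right)} = 256$ ($x{\left(P,d \right)} = 16^{2} = 256$)
$- \frac{115}{x{\left(\left(-6\right) \left(-1\right),-19 \right)} \frac{1}{-1152}} = - \frac{115}{256 \frac{1}{-1152}} = - \frac{115}{256 \left(- \frac{1}{1152}\right)} = - \frac{115}{- \frac{2}{9}} = \left(-115\right) \left(- \frac{9}{2}\right) = \frac{1035}{2}$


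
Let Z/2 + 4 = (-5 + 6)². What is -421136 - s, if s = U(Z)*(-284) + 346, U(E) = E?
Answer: -423186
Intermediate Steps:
Z = -6 (Z = -8 + 2*(-5 + 6)² = -8 + 2*1² = -8 + 2*1 = -8 + 2 = -6)
s = 2050 (s = -6*(-284) + 346 = 1704 + 346 = 2050)
-421136 - s = -421136 - 1*2050 = -421136 - 2050 = -423186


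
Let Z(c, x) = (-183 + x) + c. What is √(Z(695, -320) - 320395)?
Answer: I*√320203 ≈ 565.87*I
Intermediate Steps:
Z(c, x) = -183 + c + x
√(Z(695, -320) - 320395) = √((-183 + 695 - 320) - 320395) = √(192 - 320395) = √(-320203) = I*√320203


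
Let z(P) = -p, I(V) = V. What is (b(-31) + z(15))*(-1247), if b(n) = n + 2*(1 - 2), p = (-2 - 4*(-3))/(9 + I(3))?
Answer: 253141/6 ≈ 42190.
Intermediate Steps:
p = 5/6 (p = (-2 - 4*(-3))/(9 + 3) = (-2 + 12)/12 = 10*(1/12) = 5/6 ≈ 0.83333)
b(n) = -2 + n (b(n) = n + 2*(-1) = n - 2 = -2 + n)
z(P) = -5/6 (z(P) = -1*5/6 = -5/6)
(b(-31) + z(15))*(-1247) = ((-2 - 31) - 5/6)*(-1247) = (-33 - 5/6)*(-1247) = -203/6*(-1247) = 253141/6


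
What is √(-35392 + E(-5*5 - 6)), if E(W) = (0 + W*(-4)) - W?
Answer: I*√35237 ≈ 187.72*I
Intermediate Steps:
E(W) = -5*W (E(W) = (0 - 4*W) - W = -4*W - W = -5*W)
√(-35392 + E(-5*5 - 6)) = √(-35392 - 5*(-5*5 - 6)) = √(-35392 - 5*(-25 - 6)) = √(-35392 - 5*(-31)) = √(-35392 + 155) = √(-35237) = I*√35237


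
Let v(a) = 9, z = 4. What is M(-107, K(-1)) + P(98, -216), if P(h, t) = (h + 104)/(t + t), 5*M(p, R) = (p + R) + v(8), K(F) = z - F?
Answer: -20593/1080 ≈ -19.068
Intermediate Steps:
K(F) = 4 - F
M(p, R) = 9/5 + R/5 + p/5 (M(p, R) = ((p + R) + 9)/5 = ((R + p) + 9)/5 = (9 + R + p)/5 = 9/5 + R/5 + p/5)
P(h, t) = (104 + h)/(2*t) (P(h, t) = (104 + h)/((2*t)) = (104 + h)*(1/(2*t)) = (104 + h)/(2*t))
M(-107, K(-1)) + P(98, -216) = (9/5 + (4 - 1*(-1))/5 + (1/5)*(-107)) + (1/2)*(104 + 98)/(-216) = (9/5 + (4 + 1)/5 - 107/5) + (1/2)*(-1/216)*202 = (9/5 + (1/5)*5 - 107/5) - 101/216 = (9/5 + 1 - 107/5) - 101/216 = -93/5 - 101/216 = -20593/1080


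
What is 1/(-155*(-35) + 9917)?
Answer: 1/15342 ≈ 6.5181e-5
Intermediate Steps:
1/(-155*(-35) + 9917) = 1/(5425 + 9917) = 1/15342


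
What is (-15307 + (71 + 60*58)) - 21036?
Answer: -32792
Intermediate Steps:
(-15307 + (71 + 60*58)) - 21036 = (-15307 + (71 + 3480)) - 21036 = (-15307 + 3551) - 21036 = -11756 - 21036 = -32792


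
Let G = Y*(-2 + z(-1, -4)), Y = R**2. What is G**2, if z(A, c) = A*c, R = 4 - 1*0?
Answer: 1024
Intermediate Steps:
R = 4 (R = 4 + 0 = 4)
Y = 16 (Y = 4**2 = 16)
G = 32 (G = 16*(-2 - 1*(-4)) = 16*(-2 + 4) = 16*2 = 32)
G**2 = 32**2 = 1024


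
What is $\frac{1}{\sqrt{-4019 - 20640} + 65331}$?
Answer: $\frac{65331}{4268164220} - \frac{i \sqrt{24659}}{4268164220} \approx 1.5307 \cdot 10^{-5} - 3.6791 \cdot 10^{-8} i$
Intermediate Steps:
$\frac{1}{\sqrt{-4019 - 20640} + 65331} = \frac{1}{\sqrt{-24659} + 65331} = \frac{1}{i \sqrt{24659} + 65331} = \frac{1}{65331 + i \sqrt{24659}}$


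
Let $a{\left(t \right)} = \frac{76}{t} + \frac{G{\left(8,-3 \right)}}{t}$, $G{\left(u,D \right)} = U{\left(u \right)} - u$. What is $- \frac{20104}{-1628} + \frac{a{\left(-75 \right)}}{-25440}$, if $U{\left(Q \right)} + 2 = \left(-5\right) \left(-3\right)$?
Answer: $\frac{1065515663}{86284000} \approx 12.349$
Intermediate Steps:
$U{\left(Q \right)} = 13$ ($U{\left(Q \right)} = -2 - -15 = -2 + 15 = 13$)
$G{\left(u,D \right)} = 13 - u$
$a{\left(t \right)} = \frac{81}{t}$ ($a{\left(t \right)} = \frac{76}{t} + \frac{13 - 8}{t} = \frac{76}{t} + \frac{5}{t} = \frac{81}{t}$)
$- \frac{20104}{-1628} + \frac{a{\left(-75 \right)}}{-25440} = - \frac{20104}{-1628} + \frac{81 \frac{1}{-75}}{-25440} = \left(-20104\right) \left(- \frac{1}{1628}\right) + 81 \left(- \frac{1}{75}\right) \left(- \frac{1}{25440}\right) = \frac{5026}{407} - - \frac{9}{212000} = \frac{5026}{407} + \frac{9}{212000} = \frac{1065515663}{86284000}$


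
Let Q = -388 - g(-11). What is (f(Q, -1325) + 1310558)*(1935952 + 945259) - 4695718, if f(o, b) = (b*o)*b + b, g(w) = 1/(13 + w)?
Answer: -3922775006425985/2 ≈ -1.9614e+15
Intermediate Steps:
Q = -777/2 (Q = -388 - 1/(13 - 11) = -388 - 1/2 = -388 - 1*½ = -388 - ½ = -777/2 ≈ -388.50)
f(o, b) = b + o*b² (f(o, b) = o*b² + b = b + o*b²)
(f(Q, -1325) + 1310558)*(1935952 + 945259) - 4695718 = (-1325*(1 - 1325*(-777/2)) + 1310558)*(1935952 + 945259) - 4695718 = (-1325*(1 + 1029525/2) + 1310558)*2881211 - 4695718 = (-1325*1029527/2 + 1310558)*2881211 - 4695718 = (-1364123275/2 + 1310558)*2881211 - 4695718 = -1361502159/2*2881211 - 4695718 = -3922774997034549/2 - 4695718 = -3922775006425985/2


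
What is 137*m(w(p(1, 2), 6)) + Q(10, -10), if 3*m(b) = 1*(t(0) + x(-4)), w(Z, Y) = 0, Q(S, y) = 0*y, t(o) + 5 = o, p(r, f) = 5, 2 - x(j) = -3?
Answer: 0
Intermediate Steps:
x(j) = 5 (x(j) = 2 - 1*(-3) = 2 + 3 = 5)
t(o) = -5 + o
Q(S, y) = 0
m(b) = 0 (m(b) = (1*((-5 + 0) + 5))/3 = (1*(-5 + 5))/3 = (1*0)/3 = (1/3)*0 = 0)
137*m(w(p(1, 2), 6)) + Q(10, -10) = 137*0 + 0 = 0 + 0 = 0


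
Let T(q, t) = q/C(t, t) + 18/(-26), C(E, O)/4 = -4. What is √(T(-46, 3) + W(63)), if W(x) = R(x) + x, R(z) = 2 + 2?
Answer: √187070/52 ≈ 8.3176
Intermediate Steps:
R(z) = 4
C(E, O) = -16 (C(E, O) = 4*(-4) = -16)
W(x) = 4 + x
T(q, t) = -9/13 - q/16 (T(q, t) = q/(-16) + 18/(-26) = q*(-1/16) + 18*(-1/26) = -q/16 - 9/13 = -9/13 - q/16)
√(T(-46, 3) + W(63)) = √((-9/13 - 1/16*(-46)) + (4 + 63)) = √((-9/13 + 23/8) + 67) = √(227/104 + 67) = √(7195/104) = √187070/52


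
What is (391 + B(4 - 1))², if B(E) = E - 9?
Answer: 148225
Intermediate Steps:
B(E) = -9 + E
(391 + B(4 - 1))² = (391 + (-9 + (4 - 1)))² = (391 + (-9 + 3))² = (391 - 6)² = 385² = 148225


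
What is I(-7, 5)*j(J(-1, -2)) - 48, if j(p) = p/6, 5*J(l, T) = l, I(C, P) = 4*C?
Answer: -706/15 ≈ -47.067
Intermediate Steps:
J(l, T) = l/5
j(p) = p/6 (j(p) = p*(1/6) = p/6)
I(-7, 5)*j(J(-1, -2)) - 48 = (4*(-7))*(((1/5)*(-1))/6) - 48 = -14*(-1)/(3*5) - 48 = -28*(-1/30) - 48 = 14/15 - 48 = -706/15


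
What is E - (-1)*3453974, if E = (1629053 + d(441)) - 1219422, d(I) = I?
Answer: 3864046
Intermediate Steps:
E = 410072 (E = (1629053 + 441) - 1219422 = 1629494 - 1219422 = 410072)
E - (-1)*3453974 = 410072 - (-1)*3453974 = 410072 - 1*(-3453974) = 410072 + 3453974 = 3864046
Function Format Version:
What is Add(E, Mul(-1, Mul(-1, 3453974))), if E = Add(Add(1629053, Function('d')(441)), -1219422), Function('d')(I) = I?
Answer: 3864046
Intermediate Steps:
E = 410072 (E = Add(Add(1629053, 441), -1219422) = Add(1629494, -1219422) = 410072)
Add(E, Mul(-1, Mul(-1, 3453974))) = Add(410072, Mul(-1, Mul(-1, 3453974))) = Add(410072, Mul(-1, -3453974)) = Add(410072, 3453974) = 3864046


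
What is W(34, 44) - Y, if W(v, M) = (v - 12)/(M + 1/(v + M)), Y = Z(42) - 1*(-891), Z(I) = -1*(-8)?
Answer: -3084551/3433 ≈ -898.50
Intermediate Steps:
Z(I) = 8
Y = 899 (Y = 8 - 1*(-891) = 8 + 891 = 899)
W(v, M) = (-12 + v)/(M + 1/(M + v))
W(34, 44) - Y = (34**2 - 12*44 - 12*34 + 44*34)/(1 + 44**2 + 44*34) - 1*899 = (1156 - 528 - 408 + 1496)/(1 + 1936 + 1496) - 899 = 1716/3433 - 899 = -3084551/3433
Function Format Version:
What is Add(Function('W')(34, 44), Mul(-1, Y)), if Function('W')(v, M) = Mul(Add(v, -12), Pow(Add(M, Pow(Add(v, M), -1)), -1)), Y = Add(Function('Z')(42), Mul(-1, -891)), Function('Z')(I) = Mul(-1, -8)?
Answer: Rational(-3084551, 3433) ≈ -898.50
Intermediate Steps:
Function('Z')(I) = 8
Y = 899 (Y = Add(8, Mul(-1, -891)) = Add(8, 891) = 899)
Function('W')(v, M) = Mul(Pow(Add(M, Pow(Add(M, v), -1)), -1), Add(-12, v)) (Function('W')(v, M) = Mul(Add(-12, v), Pow(Add(M, Pow(Add(M, v), -1)), -1)) = Mul(Pow(Add(M, Pow(Add(M, v), -1)), -1), Add(-12, v)))
Add(Function('W')(34, 44), Mul(-1, Y)) = Add(Mul(Pow(Add(1, Pow(44, 2), Mul(44, 34)), -1), Add(Pow(34, 2), Mul(-12, 44), Mul(-12, 34), Mul(44, 34))), Mul(-1, 899)) = Add(Mul(Pow(Add(1, 1936, 1496), -1), Add(1156, -528, -408, 1496)), -899) = Add(Mul(Pow(3433, -1), 1716), -899) = Add(Mul(Rational(1, 3433), 1716), -899) = Add(Rational(1716, 3433), -899) = Rational(-3084551, 3433)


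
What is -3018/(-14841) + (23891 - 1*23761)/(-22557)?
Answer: 7349744/37196493 ≈ 0.19759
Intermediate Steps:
-3018/(-14841) + (23891 - 1*23761)/(-22557) = -3018*(-1/14841) + (23891 - 23761)*(-1/22557) = 1006/4947 + 130*(-1/22557) = 1006/4947 - 130/22557 = 7349744/37196493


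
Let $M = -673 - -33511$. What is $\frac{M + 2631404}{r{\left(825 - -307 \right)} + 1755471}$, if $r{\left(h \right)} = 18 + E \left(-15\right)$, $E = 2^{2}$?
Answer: $\frac{2664242}{1755429} \approx 1.5177$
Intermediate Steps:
$M = 32838$ ($M = -673 + 33511 = 32838$)
$E = 4$
$r{\left(h \right)} = -42$ ($r{\left(h \right)} = 18 + 4 \left(-15\right) = 18 - 60 = -42$)
$\frac{M + 2631404}{r{\left(825 - -307 \right)} + 1755471} = \frac{32838 + 2631404}{-42 + 1755471} = \frac{2664242}{1755429}$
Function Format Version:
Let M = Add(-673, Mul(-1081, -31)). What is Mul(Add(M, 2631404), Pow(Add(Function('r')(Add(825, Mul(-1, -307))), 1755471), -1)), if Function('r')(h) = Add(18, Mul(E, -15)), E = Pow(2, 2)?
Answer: Rational(2664242, 1755429) ≈ 1.5177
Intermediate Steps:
M = 32838 (M = Add(-673, 33511) = 32838)
E = 4
Function('r')(h) = -42 (Function('r')(h) = Add(18, Mul(4, -15)) = Add(18, -60) = -42)
Mul(Add(M, 2631404), Pow(Add(Function('r')(Add(825, Mul(-1, -307))), 1755471), -1)) = Mul(Add(32838, 2631404), Pow(Add(-42, 1755471), -1)) = Mul(2664242, Pow(1755429, -1)) = Mul(2664242, Rational(1, 1755429)) = Rational(2664242, 1755429)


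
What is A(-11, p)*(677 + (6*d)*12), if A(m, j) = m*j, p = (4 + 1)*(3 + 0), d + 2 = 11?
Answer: -218625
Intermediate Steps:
d = 9 (d = -2 + 11 = 9)
p = 15 (p = 5*3 = 15)
A(m, j) = j*m
A(-11, p)*(677 + (6*d)*12) = (15*(-11))*(677 + (6*9)*12) = -165*(677 + 54*12) = -165*(677 + 648) = -165*1325 = -218625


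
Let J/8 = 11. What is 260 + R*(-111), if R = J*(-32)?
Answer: 312836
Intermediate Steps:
J = 88 (J = 8*11 = 88)
R = -2816 (R = 88*(-32) = -2816)
260 + R*(-111) = 260 - 2816*(-111) = 260 + 312576 = 312836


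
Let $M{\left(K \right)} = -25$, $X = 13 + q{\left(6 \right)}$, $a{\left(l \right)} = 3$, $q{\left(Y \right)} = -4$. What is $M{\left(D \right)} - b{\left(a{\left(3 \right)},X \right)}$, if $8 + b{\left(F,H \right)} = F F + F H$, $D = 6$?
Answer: $-53$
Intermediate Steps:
$X = 9$ ($X = 13 - 4 = 9$)
$b{\left(F,H \right)} = -8 + F^{2} + F H$ ($b{\left(F,H \right)} = -8 + \left(F F + F H\right) = -8 + \left(F^{2} + F H\right) = -8 + F^{2} + F H$)
$M{\left(D \right)} - b{\left(a{\left(3 \right)},X \right)} = -25 - \left(-8 + 3^{2} + 3 \cdot 9\right) = -25 - \left(-8 + 9 + 27\right) = -25 - 28 = -53$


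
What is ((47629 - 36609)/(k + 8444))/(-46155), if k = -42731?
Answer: 2204/316503297 ≈ 6.9636e-6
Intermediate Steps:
((47629 - 36609)/(k + 8444))/(-46155) = ((47629 - 36609)/(-42731 + 8444))/(-46155) = (11020/(-34287))*(-1/46155) = (11020*(-1/34287))*(-1/46155) = -11020/34287*(-1/46155) = 2204/316503297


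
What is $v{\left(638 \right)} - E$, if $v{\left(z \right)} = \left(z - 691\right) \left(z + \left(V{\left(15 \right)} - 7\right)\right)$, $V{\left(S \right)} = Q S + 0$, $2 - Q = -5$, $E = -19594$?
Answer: $-19414$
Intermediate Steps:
$Q = 7$ ($Q = 2 - -5 = 2 + 5 = 7$)
$V{\left(S \right)} = 7 S$ ($V{\left(S \right)} = 7 S + 0 = 7 S$)
$v{\left(z \right)} = \left(-691 + z\right) \left(98 + z\right)$ ($v{\left(z \right)} = \left(z - 691\right) \left(z + \left(7 \cdot 15 - 7\right)\right) = \left(-691 + z\right) \left(z + \left(105 - 7\right)\right) = \left(-691 + z\right) \left(z + 98\right) = \left(-691 + z\right) \left(98 + z\right)$)
$v{\left(638 \right)} - E = \left(-67718 + 638^{2} - 378334\right) - -19594 = \left(-67718 + 407044 - 378334\right) + 19594 = -39008 + 19594 = -19414$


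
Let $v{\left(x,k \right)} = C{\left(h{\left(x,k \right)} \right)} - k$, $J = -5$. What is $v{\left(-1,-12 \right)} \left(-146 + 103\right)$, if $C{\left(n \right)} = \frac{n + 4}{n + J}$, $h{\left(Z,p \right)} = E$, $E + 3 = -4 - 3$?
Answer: $- \frac{2666}{5} \approx -533.2$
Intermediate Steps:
$E = -10$ ($E = -3 - 7 = -10$)
$h{\left(Z,p \right)} = -10$
$C{\left(n \right)} = \frac{4 + n}{-5 + n}$ ($C{\left(n \right)} = \frac{n + 4}{n - 5} = \frac{4 + n}{-5 + n}$)
$v{\left(x,k \right)} = \frac{2}{5} - k$ ($v{\left(x,k \right)} = \frac{4 - 10}{-5 - 10} - k = \frac{1}{-15} \left(-6\right) - k = \left(- \frac{1}{15}\right) \left(-6\right) - k = \frac{2}{5} - k$)
$v{\left(-1,-12 \right)} \left(-146 + 103\right) = \left(\frac{2}{5} - -12\right) \left(-146 + 103\right) = \left(\frac{2}{5} + 12\right) \left(-43\right) = \frac{62}{5} \left(-43\right) = - \frac{2666}{5}$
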